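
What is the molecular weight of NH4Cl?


M(NH4Cl) = 1×14.01 + 4×1.008 + 1×35.45
= 14.01 + 4.03 + 35.45
= 53.49 g/mol

53.49 g/mol


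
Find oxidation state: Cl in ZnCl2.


halide: -1
Oxidation number: -1

-1


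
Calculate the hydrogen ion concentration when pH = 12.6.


[H+] = 10^(-pH) = 10^(-12.6)
= 2.51×10^-13 M

2.51×10^-13 M


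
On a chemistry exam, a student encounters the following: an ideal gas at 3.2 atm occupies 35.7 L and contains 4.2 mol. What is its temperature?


PV = nRT  (R = 0.08206 L·atm/(mol·K))
T = PV/(nR) = 3.2×35.7/(4.2×0.08206)
= 114.24/0.344652
= 331.46 K

331.46 K


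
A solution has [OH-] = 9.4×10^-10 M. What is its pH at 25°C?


pOH = -log10([OH-]) = -log10(9.4×10^-10)
= 10 - log10(9.4) = 9.03
pH = 14 - pOH = 14 - 9.03 = 4.97

4.97


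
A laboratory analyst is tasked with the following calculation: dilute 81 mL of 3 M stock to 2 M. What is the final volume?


C1V1 = C2V2
3 × 81 = 2 × V2
V2 = 243/2 = 121.5 mL

121.5 mL


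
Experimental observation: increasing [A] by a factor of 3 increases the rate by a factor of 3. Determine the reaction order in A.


rate ∝ [A]^n
3^n = 3 → n = 1
Order in A: 1

1


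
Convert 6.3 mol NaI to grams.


M(NaI) = 149.89 g/mol
mass = n × M = 6.3 × 149.89 = 944.31 g

944.31 g


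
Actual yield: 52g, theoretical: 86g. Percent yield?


% yield = actual/theoretical × 100
= 52/86 × 100
= 60.47%

60.47%


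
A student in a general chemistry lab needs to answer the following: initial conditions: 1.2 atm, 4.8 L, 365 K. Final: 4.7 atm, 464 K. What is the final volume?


P1V1/T1 = P2V2/T2
V2 = P1V1T2/(T1P2)
= 1.2×4.8×464/(365×4.7)
= 1.558 L

1.558 L


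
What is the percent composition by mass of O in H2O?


M(H2O) = 2×1.008 + 1×16.0 = 18.016 g/mol
Mass of O = 1 × 16.0 = 16.00 g/mol
% O = 16.00/18.016 × 100 = 88.81%

88.81%


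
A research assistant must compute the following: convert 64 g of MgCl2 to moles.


M(MgCl2) = 95.21 g/mol
n = mass/M = 64/95.21 = 0.6722 mol

0.6722 mol


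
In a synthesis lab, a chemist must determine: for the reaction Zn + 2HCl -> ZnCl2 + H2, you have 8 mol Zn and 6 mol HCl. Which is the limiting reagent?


Mole ratio available / coefficient:
  Zn: 8/1 = 8.000
  HCl: 6/2 = 3.000
Smaller ratio is limiting.

HCl


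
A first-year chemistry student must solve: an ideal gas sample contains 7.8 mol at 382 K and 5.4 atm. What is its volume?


PV = nRT  (R = 0.08206 L·atm/(mol·K))
V = nRT/P = 7.8×0.08206×382/5.4
= 45.279 L

45.279 L


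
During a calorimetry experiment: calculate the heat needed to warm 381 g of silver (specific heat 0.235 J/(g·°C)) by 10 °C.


q = mcΔT = 381 × 0.235 × 10
= 895.35 J

895.35 J


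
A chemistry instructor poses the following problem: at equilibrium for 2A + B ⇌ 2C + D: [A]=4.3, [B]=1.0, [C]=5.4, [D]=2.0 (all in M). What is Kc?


Kc = [C]^2[D]/([A]^2[B])
= (5.4^2 × 2.0^1)/(4.3^2 × 1.0^1)
= 58.32/18.49
= 3.154

3.154


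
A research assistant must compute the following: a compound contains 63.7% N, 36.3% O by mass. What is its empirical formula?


Assume 100 g sample. Moles of each element:
  N: 63.7/14.01 = 4.547 mol
  O: 36.3/16.0 = 2.269 mol
Divide by smallest (2.269):
  N: 4.547/2.269 = 2.0
  O: 2.269/2.269 = 1.0
Empirical formula: N2O

N2O


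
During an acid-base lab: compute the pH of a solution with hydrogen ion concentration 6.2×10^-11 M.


pH = -log10([H+]) = -log10(6.2×10^-11)
= 11 - log10(6.2)
= 11 - 0.79
= 10.21

10.21


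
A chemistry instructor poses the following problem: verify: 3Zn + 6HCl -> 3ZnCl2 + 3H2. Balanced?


Equation: 3Zn + 6HCl -> 3ZnCl2 + 3H2
Check atoms: Cl: 6=6, H: 6=6, Zn: 3=3
Balanced

Yes, balanced


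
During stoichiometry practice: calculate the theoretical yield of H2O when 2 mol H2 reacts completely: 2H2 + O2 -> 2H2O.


Mole ratio H2O:H2 = 2:2
n(H2O) = 2 × 2/2 = 2.000 mol
mass = 2.000 × 18.02 = 36.04 g

36.04 g


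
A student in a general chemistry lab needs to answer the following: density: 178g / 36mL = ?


ρ = mass/volume
= 178/36
= 4.944 g/mL

4.944 g/mL


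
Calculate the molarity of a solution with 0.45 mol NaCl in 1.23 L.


M = n/V = 0.45/1.23 = 0.366 mol/L

0.366 M


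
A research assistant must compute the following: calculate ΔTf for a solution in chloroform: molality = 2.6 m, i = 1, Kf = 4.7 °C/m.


ΔTf = Kf × m × i
= 4.7 × 2.6 × 1
= 12.22 °C

12.22 °C


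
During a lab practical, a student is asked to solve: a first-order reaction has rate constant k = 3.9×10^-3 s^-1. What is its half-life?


t½ = ln2/k = 0.693147/(3.9×10^-3 s^-1)
= 177.7 s

177.7 s


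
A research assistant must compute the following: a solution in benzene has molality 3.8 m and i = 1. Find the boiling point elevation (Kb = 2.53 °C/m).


ΔTb = Kb × m × i
= 2.53 × 3.8 × 1
= 9.614 °C

9.614 °C


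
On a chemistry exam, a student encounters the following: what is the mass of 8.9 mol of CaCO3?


M(CaCO3) = 100.09 g/mol
mass = n × M = 8.9 × 100.09 = 890.80 g

890.80 g


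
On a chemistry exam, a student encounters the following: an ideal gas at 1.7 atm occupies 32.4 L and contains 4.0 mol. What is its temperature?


PV = nRT  (R = 0.08206 L·atm/(mol·K))
T = PV/(nR) = 1.7×32.4/(4.0×0.08206)
= 55.08/0.328240
= 167.80 K

167.80 K


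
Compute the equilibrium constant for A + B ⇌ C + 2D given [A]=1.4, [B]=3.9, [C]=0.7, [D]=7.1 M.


Kc = [C][D]^2/([A][B])
= (0.7^1 × 7.1^2)/(1.4^1 × 3.9^1)
= 35.287/5.46
= 6.463

6.463


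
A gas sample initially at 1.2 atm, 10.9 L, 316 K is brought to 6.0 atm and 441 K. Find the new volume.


P1V1/T1 = P2V2/T2
V2 = P1V1T2/(T1P2)
= 1.2×10.9×441/(316×6.0)
= 3.042 L

3.042 L


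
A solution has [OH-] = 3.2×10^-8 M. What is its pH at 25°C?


pOH = -log10([OH-]) = -log10(3.2×10^-8)
= 8 - log10(3.2) = 7.49
pH = 14 - pOH = 14 - 7.49 = 6.51

6.51


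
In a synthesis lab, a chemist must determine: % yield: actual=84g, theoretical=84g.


% yield = actual/theoretical × 100
= 84/84 × 100
= 100.0%

100.0%


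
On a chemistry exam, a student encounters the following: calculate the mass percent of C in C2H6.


M(C2H6) = 2×12.01 + 6×1.008 = 30.068 g/mol
Mass of C = 2 × 12.01 = 24.02 g/mol
% C = 24.02/30.068 × 100 = 79.89%

79.89%


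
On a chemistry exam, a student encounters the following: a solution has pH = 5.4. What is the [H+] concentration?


[H+] = 10^(-pH) = 10^(-5.4)
= 3.98×10^-6 M

3.98×10^-6 M


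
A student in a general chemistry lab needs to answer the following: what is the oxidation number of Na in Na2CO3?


Group 1 metal: +1
Oxidation number: +1

+1


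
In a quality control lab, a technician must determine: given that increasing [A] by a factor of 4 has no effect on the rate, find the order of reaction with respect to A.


rate ∝ [A]^n
rate ∝ [A]^0
Order in A: 0

0


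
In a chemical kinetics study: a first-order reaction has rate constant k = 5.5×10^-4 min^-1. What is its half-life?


t½ = ln2/k = 0.693147/(5.5×10^-4 min^-1)
= 1260 min

1260 min


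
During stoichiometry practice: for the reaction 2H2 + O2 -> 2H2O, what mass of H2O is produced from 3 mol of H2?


Mole ratio H2O:H2 = 2:2
n(H2O) = 3 × 2/2 = 3.000 mol
mass = 3.000 × 18.02 = 54.06 g

54.06 g


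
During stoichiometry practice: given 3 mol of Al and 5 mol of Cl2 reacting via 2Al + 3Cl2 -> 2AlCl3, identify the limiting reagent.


Mole ratio available / coefficient:
  Al: 3/2 = 1.500
  Cl2: 5/3 = 1.667
Smaller ratio is limiting.

Al


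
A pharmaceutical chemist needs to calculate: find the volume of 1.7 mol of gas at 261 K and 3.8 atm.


PV = nRT  (R = 0.08206 L·atm/(mol·K))
V = nRT/P = 1.7×0.08206×261/3.8
= 9.582 L

9.582 L


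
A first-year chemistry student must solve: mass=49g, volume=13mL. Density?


ρ = mass/volume
= 49/13
= 3.769 g/mL

3.769 g/mL


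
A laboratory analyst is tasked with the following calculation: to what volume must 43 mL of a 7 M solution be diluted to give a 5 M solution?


C1V1 = C2V2
7 × 43 = 5 × V2
V2 = 301/5 = 60.2 mL

60.2 mL


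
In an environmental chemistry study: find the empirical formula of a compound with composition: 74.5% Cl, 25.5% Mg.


Assume 100 g sample. Moles of each element:
  Cl: 74.5/35.45 = 2.102 mol
  Mg: 25.5/24.31 = 1.049 mol
Divide by smallest (1.049):
  Cl: 2.102/1.049 = 2.0
  Mg: 1.049/1.049 = 1.0
Empirical formula: MgCl2

MgCl2


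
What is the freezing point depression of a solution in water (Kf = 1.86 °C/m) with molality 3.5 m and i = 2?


ΔTf = Kf × m × i
= 1.86 × 3.5 × 2
= 13.02 °C

13.02 °C


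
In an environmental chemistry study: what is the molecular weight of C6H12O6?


M(C6H12O6) = 6×12.01 + 12×1.008 + 6×16.0
= 72.06 + 12.1 + 96.0
= 180.16 g/mol

180.16 g/mol


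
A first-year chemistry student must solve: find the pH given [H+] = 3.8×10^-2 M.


pH = -log10([H+]) = -log10(3.8×10^-2)
= 2 - log10(3.8)
= 2 - 0.58
= 1.42

1.42


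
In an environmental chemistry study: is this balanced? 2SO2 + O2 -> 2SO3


Equation: 2SO2 + O2 -> 2SO3
Check atoms: O: 6=6, S: 2=2
Balanced

Yes, balanced


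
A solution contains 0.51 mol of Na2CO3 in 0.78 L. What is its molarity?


M = n/V = 0.51/0.78 = 0.654 mol/L

0.654 M


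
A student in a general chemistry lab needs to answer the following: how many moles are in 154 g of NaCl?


M(NaCl) = 58.44 g/mol
n = mass/M = 154/58.44 = 2.6352 mol

2.6352 mol


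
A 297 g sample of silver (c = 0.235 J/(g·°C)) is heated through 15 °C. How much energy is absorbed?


q = mcΔT = 297 × 0.235 × 15
= 1046.93 J

1046.93 J


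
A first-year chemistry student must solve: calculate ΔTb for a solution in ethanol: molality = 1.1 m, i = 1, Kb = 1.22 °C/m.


ΔTb = Kb × m × i
= 1.22 × 1.1 × 1
= 1.342 °C

1.342 °C


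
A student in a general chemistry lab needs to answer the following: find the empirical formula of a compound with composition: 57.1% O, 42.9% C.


Assume 100 g sample. Moles of each element:
  O: 57.1/16.0 = 3.569 mol
  C: 42.9/12.01 = 3.572 mol
Divide by smallest (3.569):
  O: 3.569/3.569 = 1.0
  C: 3.572/3.569 = 1.0
Empirical formula: CO

CO


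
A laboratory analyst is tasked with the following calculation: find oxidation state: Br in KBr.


halide: -1
Oxidation number: -1

-1


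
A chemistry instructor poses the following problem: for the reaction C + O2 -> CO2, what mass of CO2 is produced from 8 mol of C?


Mole ratio CO2:C = 1:1
n(CO2) = 8 × 1/1 = 8.000 mol
mass = 8.000 × 44.01 = 352.08 g

352.08 g


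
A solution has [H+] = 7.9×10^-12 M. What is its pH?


pH = -log10([H+]) = -log10(7.9×10^-12)
= 12 - log10(7.9)
= 12 - 0.9
= 11.1

11.1


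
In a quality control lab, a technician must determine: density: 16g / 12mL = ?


ρ = mass/volume
= 16/12
= 1.333 g/mL

1.333 g/mL


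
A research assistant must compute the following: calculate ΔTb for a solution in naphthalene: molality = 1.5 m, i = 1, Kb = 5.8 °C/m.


ΔTb = Kb × m × i
= 5.8 × 1.5 × 1
= 8.7 °C

8.7 °C


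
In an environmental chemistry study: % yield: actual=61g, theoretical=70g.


% yield = actual/theoretical × 100
= 61/70 × 100
= 87.14%

87.14%


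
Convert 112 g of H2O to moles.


M(H2O) = 18.02 g/mol
n = mass/M = 112/18.02 = 6.2153 mol

6.2153 mol


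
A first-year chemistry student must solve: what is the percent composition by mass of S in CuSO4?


M(CuSO4) = 1×63.55 + 1×32.07 + 4×16.0 = 159.62 g/mol
Mass of S = 1 × 32.07 = 32.07 g/mol
% S = 32.07/159.62 × 100 = 20.09%

20.09%


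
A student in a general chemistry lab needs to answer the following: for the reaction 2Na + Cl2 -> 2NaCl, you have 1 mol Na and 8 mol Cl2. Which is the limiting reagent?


Mole ratio available / coefficient:
  Na: 1/2 = 0.500
  Cl2: 8/1 = 8.000
Smaller ratio is limiting.

Na


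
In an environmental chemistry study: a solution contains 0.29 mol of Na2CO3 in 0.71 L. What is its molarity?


M = n/V = 0.29/0.71 = 0.408 mol/L

0.408 M


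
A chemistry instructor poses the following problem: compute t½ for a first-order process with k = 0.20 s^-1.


t½ = ln2/k = 0.693147/(0.20 s^-1)
= 3.466 s

3.466 s


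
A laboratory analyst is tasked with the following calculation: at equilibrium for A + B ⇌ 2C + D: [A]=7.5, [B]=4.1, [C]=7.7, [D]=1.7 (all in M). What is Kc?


Kc = [C]^2[D]/([A][B])
= (7.7^2 × 1.7^1)/(7.5^1 × 4.1^1)
= 100.793/30.75
= 3.278

3.278


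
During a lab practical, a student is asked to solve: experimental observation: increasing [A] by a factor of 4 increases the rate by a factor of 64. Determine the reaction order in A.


rate ∝ [A]^n
4^n = 64 → n = 3
Order in A: 3

3


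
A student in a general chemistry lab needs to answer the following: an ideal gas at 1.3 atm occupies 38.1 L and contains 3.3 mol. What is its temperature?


PV = nRT  (R = 0.08206 L·atm/(mol·K))
T = PV/(nR) = 1.3×38.1/(3.3×0.08206)
= 49.53/0.270798
= 182.90 K

182.90 K


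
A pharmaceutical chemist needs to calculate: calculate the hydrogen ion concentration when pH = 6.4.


[H+] = 10^(-pH) = 10^(-6.4)
= 3.98×10^-7 M

3.98×10^-7 M


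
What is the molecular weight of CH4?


M(CH4) = 1×12.01 + 4×1.008
= 12.01 + 4.03
= 16.04 g/mol

16.04 g/mol


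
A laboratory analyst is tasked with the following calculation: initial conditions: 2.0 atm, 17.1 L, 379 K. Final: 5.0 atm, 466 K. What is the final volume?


P1V1/T1 = P2V2/T2
V2 = P1V1T2/(T1P2)
= 2.0×17.1×466/(379×5.0)
= 8.41 L

8.41 L


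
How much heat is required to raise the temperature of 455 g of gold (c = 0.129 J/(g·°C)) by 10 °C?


q = mcΔT = 455 × 0.129 × 10
= 586.95 J

586.95 J


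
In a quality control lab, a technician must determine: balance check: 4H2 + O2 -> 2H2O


Equation: 4H2 + O2 -> 2H2O
Check atoms: H: 8≠4, O: 2=2
Not balanced

No, not balanced


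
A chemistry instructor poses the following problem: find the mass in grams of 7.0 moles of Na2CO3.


M(Na2CO3) = 105.99 g/mol
mass = n × M = 7.0 × 105.99 = 741.93 g

741.93 g


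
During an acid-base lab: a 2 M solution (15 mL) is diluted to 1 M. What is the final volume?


C1V1 = C2V2
2 × 15 = 1 × V2
V2 = 30/1 = 30.0 mL

30.0 mL


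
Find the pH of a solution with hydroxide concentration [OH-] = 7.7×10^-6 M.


pOH = -log10([OH-]) = -log10(7.7×10^-6)
= 6 - log10(7.7) = 5.11
pH = 14 - pOH = 14 - 5.11 = 8.89

8.89


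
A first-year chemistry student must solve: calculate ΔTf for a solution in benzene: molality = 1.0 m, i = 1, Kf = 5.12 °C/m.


ΔTf = Kf × m × i
= 5.12 × 1.0 × 1
= 5.12 °C

5.12 °C


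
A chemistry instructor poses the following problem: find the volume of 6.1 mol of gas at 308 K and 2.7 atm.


PV = nRT  (R = 0.08206 L·atm/(mol·K))
V = nRT/P = 6.1×0.08206×308/2.7
= 57.102 L

57.102 L


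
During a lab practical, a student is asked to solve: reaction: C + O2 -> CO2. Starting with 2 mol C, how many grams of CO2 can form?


Mole ratio CO2:C = 1:1
n(CO2) = 2 × 1/1 = 2.000 mol
mass = 2.000 × 44.01 = 88.02 g

88.02 g


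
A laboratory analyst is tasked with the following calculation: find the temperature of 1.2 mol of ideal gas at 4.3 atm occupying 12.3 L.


PV = nRT  (R = 0.08206 L·atm/(mol·K))
T = PV/(nR) = 4.3×12.3/(1.2×0.08206)
= 52.89/0.098472
= 537.11 K

537.11 K


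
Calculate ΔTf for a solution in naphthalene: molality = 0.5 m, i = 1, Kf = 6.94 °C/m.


ΔTf = Kf × m × i
= 6.94 × 0.5 × 1
= 3.47 °C

3.47 °C


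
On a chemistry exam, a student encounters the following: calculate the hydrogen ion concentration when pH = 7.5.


[H+] = 10^(-pH) = 10^(-7.5)
= 3.16×10^-8 M

3.16×10^-8 M


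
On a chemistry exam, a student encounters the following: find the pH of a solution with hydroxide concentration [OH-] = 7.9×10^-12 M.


pOH = -log10([OH-]) = -log10(7.9×10^-12)
= 12 - log10(7.9) = 11.1
pH = 14 - pOH = 14 - 11.1 = 2.9

2.9


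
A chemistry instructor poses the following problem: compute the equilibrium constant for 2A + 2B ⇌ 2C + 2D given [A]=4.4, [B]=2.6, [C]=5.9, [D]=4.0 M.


Kc = [C]^2[D]^2/([A]^2[B]^2)
= (5.9^2 × 4.0^2)/(4.4^2 × 2.6^2)
= 556.96/130.8736
= 4.256

4.256


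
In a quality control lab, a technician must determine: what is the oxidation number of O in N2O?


O is usually -2
Oxidation number: -2

-2


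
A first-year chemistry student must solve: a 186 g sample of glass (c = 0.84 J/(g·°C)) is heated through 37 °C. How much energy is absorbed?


q = mcΔT = 186 × 0.84 × 37
= 5780.88 J

5780.88 J


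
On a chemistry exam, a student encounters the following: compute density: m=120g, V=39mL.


ρ = mass/volume
= 120/39
= 3.077 g/mL

3.077 g/mL


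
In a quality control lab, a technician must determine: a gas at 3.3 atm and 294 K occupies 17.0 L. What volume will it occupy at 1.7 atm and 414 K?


P1V1/T1 = P2V2/T2
V2 = P1V1T2/(T1P2)
= 3.3×17.0×414/(294×1.7)
= 46.469 L

46.469 L


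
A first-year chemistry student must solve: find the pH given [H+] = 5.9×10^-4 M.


pH = -log10([H+]) = -log10(5.9×10^-4)
= 4 - log10(5.9)
= 4 - 0.77
= 3.23

3.23


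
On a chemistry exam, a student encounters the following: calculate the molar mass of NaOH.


M(NaOH) = 1×22.99 + 1×16.0 + 1×1.008
= 22.99 + 16.0 + 1.01
= 40.0 g/mol

40.0 g/mol


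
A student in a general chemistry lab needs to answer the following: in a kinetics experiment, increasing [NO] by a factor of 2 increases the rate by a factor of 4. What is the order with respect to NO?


rate ∝ [NO]^n
2^n = 4 → n = 2
Order in NO: 2

2


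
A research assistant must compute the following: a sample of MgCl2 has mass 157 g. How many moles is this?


M(MgCl2) = 95.21 g/mol
n = mass/M = 157/95.21 = 1.649 mol

1.649 mol


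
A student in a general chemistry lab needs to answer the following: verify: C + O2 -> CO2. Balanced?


Equation: C + O2 -> CO2
Check atoms: C: 1=1, O: 2=2
Balanced

Yes, balanced


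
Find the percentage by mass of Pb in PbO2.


M(PbO2) = 1×207.2 + 2×16.0 = 239.20 g/mol
Mass of Pb = 1 × 207.2 = 207.20 g/mol
% Pb = 207.20/239.20 × 100 = 86.62%

86.62%


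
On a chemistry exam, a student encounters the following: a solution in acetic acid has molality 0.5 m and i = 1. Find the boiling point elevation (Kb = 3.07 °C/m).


ΔTb = Kb × m × i
= 3.07 × 0.5 × 1
= 1.535 °C

1.535 °C


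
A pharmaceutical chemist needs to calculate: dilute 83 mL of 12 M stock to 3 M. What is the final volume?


C1V1 = C2V2
12 × 83 = 3 × V2
V2 = 996/3 = 332.0 mL

332.0 mL


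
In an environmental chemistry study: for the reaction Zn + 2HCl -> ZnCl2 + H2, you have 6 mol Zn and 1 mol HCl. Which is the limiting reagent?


Mole ratio available / coefficient:
  Zn: 6/1 = 6.000
  HCl: 1/2 = 0.500
Smaller ratio is limiting.

HCl


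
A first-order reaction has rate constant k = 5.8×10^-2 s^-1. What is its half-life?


t½ = ln2/k = 0.693147/(5.8×10^-2 s^-1)
= 11.95 s

11.95 s


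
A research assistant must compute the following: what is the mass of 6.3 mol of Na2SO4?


M(Na2SO4) = 142.05 g/mol
mass = n × M = 6.3 × 142.05 = 894.92 g

894.92 g


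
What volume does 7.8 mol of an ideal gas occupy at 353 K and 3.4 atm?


PV = nRT  (R = 0.08206 L·atm/(mol·K))
V = nRT/P = 7.8×0.08206×353/3.4
= 66.454 L

66.454 L


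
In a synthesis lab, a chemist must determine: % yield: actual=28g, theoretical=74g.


% yield = actual/theoretical × 100
= 28/74 × 100
= 37.84%

37.84%


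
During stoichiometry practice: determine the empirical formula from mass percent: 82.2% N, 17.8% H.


Assume 100 g sample. Moles of each element:
  N: 82.2/14.01 = 5.867 mol
  H: 17.8/1.008 = 17.659 mol
Divide by smallest (5.867):
  N: 5.867/5.867 = 1.0
  H: 17.659/5.867 = 3.01
Empirical formula: NH3

NH3


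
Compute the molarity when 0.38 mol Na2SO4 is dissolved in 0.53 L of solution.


M = n/V = 0.38/0.53 = 0.717 mol/L

0.717 M


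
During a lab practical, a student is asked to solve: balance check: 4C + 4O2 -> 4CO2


Equation: 4C + 4O2 -> 4CO2
Check atoms: C: 4=4, O: 8=8
Balanced

Yes, balanced


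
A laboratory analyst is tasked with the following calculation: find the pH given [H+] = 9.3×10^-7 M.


pH = -log10([H+]) = -log10(9.3×10^-7)
= 7 - log10(9.3)
= 7 - 0.97
= 6.03

6.03


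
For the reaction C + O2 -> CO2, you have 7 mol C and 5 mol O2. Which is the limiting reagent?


Mole ratio available / coefficient:
  C: 7/1 = 7.000
  O2: 5/1 = 5.000
Smaller ratio is limiting.

O2


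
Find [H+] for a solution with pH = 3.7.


[H+] = 10^(-pH) = 10^(-3.7)
= 2.0×10^-4 M

2.0×10^-4 M


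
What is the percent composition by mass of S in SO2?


M(SO2) = 1×32.07 + 2×16.0 = 64.07 g/mol
Mass of S = 1 × 32.07 = 32.07 g/mol
% S = 32.07/64.07 × 100 = 50.05%

50.05%


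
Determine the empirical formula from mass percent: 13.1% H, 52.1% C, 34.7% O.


Assume 100 g sample. Moles of each element:
  H: 13.1/1.008 = 12.996 mol
  C: 52.1/12.01 = 4.338 mol
  O: 34.7/16.0 = 2.169 mol
Divide by smallest (2.169):
  H: 12.996/2.169 = 5.99
  C: 4.338/2.169 = 2.0
  O: 2.169/2.169 = 1.0
Empirical formula: C2H6O

C2H6O


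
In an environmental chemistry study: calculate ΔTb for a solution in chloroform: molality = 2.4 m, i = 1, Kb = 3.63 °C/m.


ΔTb = Kb × m × i
= 3.63 × 2.4 × 1
= 8.712 °C

8.712 °C


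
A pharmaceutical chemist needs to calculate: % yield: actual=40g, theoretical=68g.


% yield = actual/theoretical × 100
= 40/68 × 100
= 58.82%

58.82%


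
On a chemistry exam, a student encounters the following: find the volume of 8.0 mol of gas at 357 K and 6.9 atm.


PV = nRT  (R = 0.08206 L·atm/(mol·K))
V = nRT/P = 8.0×0.08206×357/6.9
= 33.966 L

33.966 L


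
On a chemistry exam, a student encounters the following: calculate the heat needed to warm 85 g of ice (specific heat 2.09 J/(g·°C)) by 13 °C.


q = mcΔT = 85 × 2.09 × 13
= 2309.45 J

2309.45 J


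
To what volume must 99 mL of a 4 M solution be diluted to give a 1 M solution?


C1V1 = C2V2
4 × 99 = 1 × V2
V2 = 396/1 = 396.0 mL

396.0 mL


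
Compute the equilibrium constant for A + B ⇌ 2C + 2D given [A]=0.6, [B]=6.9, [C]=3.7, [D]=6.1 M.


Kc = [C]^2[D]^2/([A][B])
= (3.7^2 × 6.1^2)/(0.6^1 × 6.9^1)
= 509.4049/4.14
= 123.0

123.0


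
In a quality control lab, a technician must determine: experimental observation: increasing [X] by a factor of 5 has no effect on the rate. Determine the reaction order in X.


rate ∝ [X]^n
rate ∝ [X]^0
Order in X: 0

0


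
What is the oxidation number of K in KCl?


Group 1 metal: +1
Oxidation number: +1

+1


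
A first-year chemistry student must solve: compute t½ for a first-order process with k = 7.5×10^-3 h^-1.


t½ = ln2/k = 0.693147/(7.5×10^-3 h^-1)
= 92.42 h

92.42 h


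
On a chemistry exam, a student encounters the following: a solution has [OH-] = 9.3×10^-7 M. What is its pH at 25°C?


pOH = -log10([OH-]) = -log10(9.3×10^-7)
= 7 - log10(9.3) = 6.03
pH = 14 - pOH = 14 - 6.03 = 7.97

7.97


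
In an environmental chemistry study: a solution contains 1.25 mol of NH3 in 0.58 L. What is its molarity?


M = n/V = 1.25/0.58 = 2.155 mol/L

2.155 M


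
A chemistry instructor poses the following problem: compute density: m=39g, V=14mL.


ρ = mass/volume
= 39/14
= 2.786 g/mL

2.786 g/mL


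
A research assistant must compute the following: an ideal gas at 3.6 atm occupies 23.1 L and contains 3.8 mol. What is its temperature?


PV = nRT  (R = 0.08206 L·atm/(mol·K))
T = PV/(nR) = 3.6×23.1/(3.8×0.08206)
= 83.16/0.311828
= 266.69 K

266.69 K


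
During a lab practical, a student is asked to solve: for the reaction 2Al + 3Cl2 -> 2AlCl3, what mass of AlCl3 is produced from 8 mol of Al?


Mole ratio AlCl3:Al = 2:2
n(AlCl3) = 8 × 2/2 = 8.000 mol
mass = 8.000 × 133.33 = 1066.64 g

1066.64 g


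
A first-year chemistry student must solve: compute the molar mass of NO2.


M(NO2) = 1×14.01 + 2×16.0
= 14.01 + 32.0
= 46.01 g/mol

46.01 g/mol


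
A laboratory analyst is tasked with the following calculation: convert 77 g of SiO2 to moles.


M(SiO2) = 60.09 g/mol
n = mass/M = 77/60.09 = 1.2814 mol

1.2814 mol


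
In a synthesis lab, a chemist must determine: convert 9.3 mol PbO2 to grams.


M(PbO2) = 239.2 g/mol
mass = n × M = 9.3 × 239.2 = 2224.56 g

2224.56 g


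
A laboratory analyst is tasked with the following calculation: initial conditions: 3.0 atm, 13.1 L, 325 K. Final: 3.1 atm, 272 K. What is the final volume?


P1V1/T1 = P2V2/T2
V2 = P1V1T2/(T1P2)
= 3.0×13.1×272/(325×3.1)
= 10.61 L

10.61 L


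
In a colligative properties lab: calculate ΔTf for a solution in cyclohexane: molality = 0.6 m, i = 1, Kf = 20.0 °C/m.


ΔTf = Kf × m × i
= 20.0 × 0.6 × 1
= 12.0 °C

12.0 °C


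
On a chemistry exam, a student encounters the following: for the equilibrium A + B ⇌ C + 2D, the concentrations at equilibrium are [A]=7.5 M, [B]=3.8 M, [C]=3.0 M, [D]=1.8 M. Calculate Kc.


Kc = [C][D]^2/([A][B])
= (3.0^1 × 1.8^2)/(7.5^1 × 3.8^1)
= 9.72/28.5
= 0.3411

0.3411


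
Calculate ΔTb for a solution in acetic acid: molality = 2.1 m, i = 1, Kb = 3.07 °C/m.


ΔTb = Kb × m × i
= 3.07 × 2.1 × 1
= 6.447 °C

6.447 °C


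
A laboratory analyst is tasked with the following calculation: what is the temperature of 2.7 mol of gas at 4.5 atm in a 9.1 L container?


PV = nRT  (R = 0.08206 L·atm/(mol·K))
T = PV/(nR) = 4.5×9.1/(2.7×0.08206)
= 40.95/0.221562
= 184.82 K

184.82 K


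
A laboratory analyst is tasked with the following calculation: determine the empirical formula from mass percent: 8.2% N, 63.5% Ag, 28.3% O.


Assume 100 g sample. Moles of each element:
  N: 8.2/14.01 = 0.585 mol
  Ag: 63.5/107.87 = 0.589 mol
  O: 28.3/16.0 = 1.769 mol
Divide by smallest (0.585):
  N: 0.585/0.585 = 1.0
  Ag: 0.589/0.585 = 1.01
  O: 1.769/0.585 = 3.02
Empirical formula: AgNO3

AgNO3


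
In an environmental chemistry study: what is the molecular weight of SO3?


M(SO3) = 1×32.07 + 3×16.0
= 32.07 + 48.0
= 80.07 g/mol

80.07 g/mol


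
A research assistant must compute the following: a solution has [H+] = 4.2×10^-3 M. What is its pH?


pH = -log10([H+]) = -log10(4.2×10^-3)
= 3 - log10(4.2)
= 3 - 0.62
= 2.38

2.38


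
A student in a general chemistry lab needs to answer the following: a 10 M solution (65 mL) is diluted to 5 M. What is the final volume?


C1V1 = C2V2
10 × 65 = 5 × V2
V2 = 650/5 = 130.0 mL

130.0 mL


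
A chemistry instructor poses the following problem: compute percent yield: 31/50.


% yield = actual/theoretical × 100
= 31/50 × 100
= 62.0%

62.0%


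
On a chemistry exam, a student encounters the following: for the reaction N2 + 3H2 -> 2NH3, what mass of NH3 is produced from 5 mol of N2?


Mole ratio NH3:N2 = 2:1
n(NH3) = 5 × 2/1 = 10.000 mol
mass = 10.000 × 17.03 = 170.3 g

170.3 g


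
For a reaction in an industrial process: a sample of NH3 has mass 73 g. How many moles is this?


M(NH3) = 17.03 g/mol
n = mass/M = 73/17.03 = 4.2866 mol

4.2866 mol


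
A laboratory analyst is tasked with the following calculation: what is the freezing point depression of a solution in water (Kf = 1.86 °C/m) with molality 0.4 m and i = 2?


ΔTf = Kf × m × i
= 1.86 × 0.4 × 2
= 1.488 °C

1.488 °C


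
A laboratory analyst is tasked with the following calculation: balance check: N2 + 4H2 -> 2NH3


Equation: N2 + 4H2 -> 2NH3
Check atoms: H: 8≠6, N: 2=2
Not balanced

No, not balanced


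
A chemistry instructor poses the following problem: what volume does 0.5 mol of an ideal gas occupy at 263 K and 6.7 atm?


PV = nRT  (R = 0.08206 L·atm/(mol·K))
V = nRT/P = 0.5×0.08206×263/6.7
= 1.611 L

1.611 L


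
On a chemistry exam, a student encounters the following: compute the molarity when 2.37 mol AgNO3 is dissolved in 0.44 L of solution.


M = n/V = 2.37/0.44 = 5.386 mol/L

5.386 M


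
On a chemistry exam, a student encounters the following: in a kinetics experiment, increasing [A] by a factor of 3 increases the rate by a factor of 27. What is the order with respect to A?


rate ∝ [A]^n
3^n = 27 → n = 3
Order in A: 3

3


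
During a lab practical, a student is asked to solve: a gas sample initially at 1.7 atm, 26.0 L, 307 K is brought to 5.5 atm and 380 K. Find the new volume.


P1V1/T1 = P2V2/T2
V2 = P1V1T2/(T1P2)
= 1.7×26.0×380/(307×5.5)
= 9.947 L

9.947 L


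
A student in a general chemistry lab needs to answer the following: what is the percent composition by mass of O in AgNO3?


M(AgNO3) = 1×107.87 + 1×14.01 + 3×16.0 = 169.88 g/mol
Mass of O = 3 × 16.0 = 48.00 g/mol
% O = 48.00/169.88 × 100 = 28.26%

28.26%


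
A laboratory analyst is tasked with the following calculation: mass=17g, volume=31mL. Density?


ρ = mass/volume
= 17/31
= 0.548 g/mL

0.548 g/mL


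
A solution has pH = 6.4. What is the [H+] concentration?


[H+] = 10^(-pH) = 10^(-6.4)
= 3.98×10^-7 M

3.98×10^-7 M


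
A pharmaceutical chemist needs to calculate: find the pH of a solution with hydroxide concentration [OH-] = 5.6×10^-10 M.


pOH = -log10([OH-]) = -log10(5.6×10^-10)
= 10 - log10(5.6) = 9.25
pH = 14 - pOH = 14 - 9.25 = 4.75

4.75


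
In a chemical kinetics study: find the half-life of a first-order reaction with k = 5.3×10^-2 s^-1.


t½ = ln2/k = 0.693147/(5.3×10^-2 s^-1)
= 13.08 s

13.08 s


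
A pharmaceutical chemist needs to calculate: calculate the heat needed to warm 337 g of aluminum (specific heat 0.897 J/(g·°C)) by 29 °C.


q = mcΔT = 337 × 0.897 × 29
= 8766.38 J

8766.38 J


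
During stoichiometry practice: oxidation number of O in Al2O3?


O is usually -2
Oxidation number: -2

-2


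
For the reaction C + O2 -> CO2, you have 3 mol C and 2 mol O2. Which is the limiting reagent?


Mole ratio available / coefficient:
  C: 3/1 = 3.000
  O2: 2/1 = 2.000
Smaller ratio is limiting.

O2


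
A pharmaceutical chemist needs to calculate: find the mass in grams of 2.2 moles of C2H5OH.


M(C2H5OH) = 46.07 g/mol
mass = n × M = 2.2 × 46.07 = 101.35 g

101.35 g


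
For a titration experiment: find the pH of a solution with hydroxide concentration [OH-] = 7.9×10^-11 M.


pOH = -log10([OH-]) = -log10(7.9×10^-11)
= 11 - log10(7.9) = 10.1
pH = 14 - pOH = 14 - 10.1 = 3.9

3.9


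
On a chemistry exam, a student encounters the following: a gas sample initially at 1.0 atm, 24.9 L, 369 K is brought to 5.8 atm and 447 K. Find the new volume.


P1V1/T1 = P2V2/T2
V2 = P1V1T2/(T1P2)
= 1.0×24.9×447/(369×5.8)
= 5.201 L

5.201 L


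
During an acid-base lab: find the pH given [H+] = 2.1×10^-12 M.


pH = -log10([H+]) = -log10(2.1×10^-12)
= 12 - log10(2.1)
= 12 - 0.32
= 11.68

11.68


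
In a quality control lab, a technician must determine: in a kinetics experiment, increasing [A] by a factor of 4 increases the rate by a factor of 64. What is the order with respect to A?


rate ∝ [A]^n
4^n = 64 → n = 3
Order in A: 3

3


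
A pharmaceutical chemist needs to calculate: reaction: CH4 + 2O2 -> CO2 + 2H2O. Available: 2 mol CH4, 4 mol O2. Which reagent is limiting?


Mole ratio available / coefficient:
  CH4: 2/1 = 2.000
  O2: 4/2 = 2.000
Smaller ratio is limiting.

neither (stoichiometric); CH4 and O2 are fully consumed


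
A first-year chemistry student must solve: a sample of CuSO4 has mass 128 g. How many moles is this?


M(CuSO4) = 159.62 g/mol
n = mass/M = 128/159.62 = 0.8019 mol

0.8019 mol


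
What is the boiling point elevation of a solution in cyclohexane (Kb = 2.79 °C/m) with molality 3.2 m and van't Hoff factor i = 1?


ΔTb = Kb × m × i
= 2.79 × 3.2 × 1
= 8.928 °C

8.928 °C


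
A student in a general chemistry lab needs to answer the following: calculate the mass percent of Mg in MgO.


M(MgO) = 1×24.31 + 1×16.0 = 40.31 g/mol
Mass of Mg = 1 × 24.31 = 24.31 g/mol
% Mg = 24.31/40.31 × 100 = 60.31%

60.31%


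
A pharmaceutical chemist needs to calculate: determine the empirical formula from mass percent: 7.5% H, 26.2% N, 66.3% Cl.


Assume 100 g sample. Moles of each element:
  H: 7.5/1.008 = 7.44 mol
  N: 26.2/14.01 = 1.87 mol
  Cl: 66.3/35.45 = 1.87 mol
Divide by smallest (1.87):
  H: 7.44/1.87 = 3.98
  N: 1.87/1.87 = 1.0
  Cl: 1.87/1.87 = 1.0
Empirical formula: NH4Cl

NH4Cl


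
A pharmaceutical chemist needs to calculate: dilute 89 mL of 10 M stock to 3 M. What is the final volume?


C1V1 = C2V2
10 × 89 = 3 × V2
V2 = 890/3 = 296.67 mL

296.67 mL


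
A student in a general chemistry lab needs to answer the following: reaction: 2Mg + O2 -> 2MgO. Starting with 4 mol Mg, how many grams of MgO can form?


Mole ratio MgO:Mg = 2:2
n(MgO) = 4 × 2/2 = 4.000 mol
mass = 4.000 × 40.31 = 161.24 g

161.24 g


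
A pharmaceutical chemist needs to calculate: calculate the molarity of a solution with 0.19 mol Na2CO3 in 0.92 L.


M = n/V = 0.19/0.92 = 0.207 mol/L

0.207 M


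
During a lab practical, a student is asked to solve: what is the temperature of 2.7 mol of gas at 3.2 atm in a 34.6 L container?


PV = nRT  (R = 0.08206 L·atm/(mol·K))
T = PV/(nR) = 3.2×34.6/(2.7×0.08206)
= 110.72/0.221562
= 499.72 K

499.72 K


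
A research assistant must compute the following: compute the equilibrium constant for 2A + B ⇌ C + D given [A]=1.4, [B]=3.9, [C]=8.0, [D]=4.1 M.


Kc = [C][D]/([A]^2[B])
= (8.0^1 × 4.1^1)/(1.4^2 × 3.9^1)
= 32.8/7.644
= 4.291

4.291


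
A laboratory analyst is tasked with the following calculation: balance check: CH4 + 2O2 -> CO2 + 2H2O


Equation: CH4 + 2O2 -> CO2 + 2H2O
Check atoms: C: 1=1, H: 4=4, O: 4=4
Balanced

Yes, balanced


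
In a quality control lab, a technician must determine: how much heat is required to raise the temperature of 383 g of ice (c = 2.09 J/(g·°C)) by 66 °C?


q = mcΔT = 383 × 2.09 × 66
= 52831.02 J

52831.02 J


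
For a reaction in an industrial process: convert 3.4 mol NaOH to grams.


M(NaOH) = 40.0 g/mol
mass = n × M = 3.4 × 40.0 = 136.00 g

136.00 g


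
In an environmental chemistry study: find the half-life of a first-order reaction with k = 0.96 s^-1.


t½ = ln2/k = 0.693147/(0.96 s^-1)
= 0.7220 s

0.7220 s


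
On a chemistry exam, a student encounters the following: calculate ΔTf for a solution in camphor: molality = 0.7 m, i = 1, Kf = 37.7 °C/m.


ΔTf = Kf × m × i
= 37.7 × 0.7 × 1
= 26.39 °C

26.39 °C


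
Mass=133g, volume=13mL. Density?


ρ = mass/volume
= 133/13
= 10.231 g/mL

10.231 g/mL


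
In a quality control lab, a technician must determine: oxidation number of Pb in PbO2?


x + 2(-2) = 0, so x = +4
Oxidation number: +4

+4


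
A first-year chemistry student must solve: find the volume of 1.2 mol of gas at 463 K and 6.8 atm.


PV = nRT  (R = 0.08206 L·atm/(mol·K))
V = nRT/P = 1.2×0.08206×463/6.8
= 6.705 L

6.705 L


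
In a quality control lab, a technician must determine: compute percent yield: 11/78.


% yield = actual/theoretical × 100
= 11/78 × 100
= 14.1%

14.1%


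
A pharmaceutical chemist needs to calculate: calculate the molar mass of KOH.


M(KOH) = 1×39.1 + 1×16.0 + 1×1.008
= 39.1 + 16.0 + 1.01
= 56.11 g/mol

56.11 g/mol


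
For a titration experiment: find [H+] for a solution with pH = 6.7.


[H+] = 10^(-pH) = 10^(-6.7)
= 2.0×10^-7 M

2.0×10^-7 M


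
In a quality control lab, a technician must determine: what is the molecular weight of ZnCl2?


M(ZnCl2) = 1×65.38 + 2×35.45
= 65.38 + 70.9
= 136.28 g/mol

136.28 g/mol


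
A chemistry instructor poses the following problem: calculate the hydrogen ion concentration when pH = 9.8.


[H+] = 10^(-pH) = 10^(-9.8)
= 1.58×10^-10 M

1.58×10^-10 M


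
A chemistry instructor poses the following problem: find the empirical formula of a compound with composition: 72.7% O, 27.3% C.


Assume 100 g sample. Moles of each element:
  O: 72.7/16.0 = 4.544 mol
  C: 27.3/12.01 = 2.273 mol
Divide by smallest (2.273):
  O: 4.544/2.273 = 2.0
  C: 2.273/2.273 = 1.0
Empirical formula: CO2

CO2


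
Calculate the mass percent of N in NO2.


M(NO2) = 1×14.01 + 2×16.0 = 46.01 g/mol
Mass of N = 1 × 14.01 = 14.01 g/mol
% N = 14.01/46.01 × 100 = 30.45%

30.45%


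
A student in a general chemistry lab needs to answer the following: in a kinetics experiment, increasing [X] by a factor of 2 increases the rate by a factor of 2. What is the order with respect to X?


rate ∝ [X]^n
2^n = 2 → n = 1
Order in X: 1

1


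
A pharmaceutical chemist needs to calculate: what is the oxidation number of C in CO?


x + (-2) = 0, so x = +2
Oxidation number: +2

+2


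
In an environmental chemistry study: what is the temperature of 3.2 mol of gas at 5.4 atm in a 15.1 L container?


PV = nRT  (R = 0.08206 L·atm/(mol·K))
T = PV/(nR) = 5.4×15.1/(3.2×0.08206)
= 81.54/0.262592
= 310.52 K

310.52 K


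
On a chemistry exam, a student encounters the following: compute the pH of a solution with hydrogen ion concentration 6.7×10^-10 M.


pH = -log10([H+]) = -log10(6.7×10^-10)
= 10 - log10(6.7)
= 10 - 0.83
= 9.17

9.17


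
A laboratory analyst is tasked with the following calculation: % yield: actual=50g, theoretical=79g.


% yield = actual/theoretical × 100
= 50/79 × 100
= 63.29%

63.29%


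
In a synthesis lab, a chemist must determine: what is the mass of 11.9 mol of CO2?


M(CO2) = 44.01 g/mol
mass = n × M = 11.9 × 44.01 = 523.72 g

523.72 g


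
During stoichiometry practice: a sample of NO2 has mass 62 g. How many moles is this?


M(NO2) = 46.01 g/mol
n = mass/M = 62/46.01 = 1.3475 mol

1.3475 mol


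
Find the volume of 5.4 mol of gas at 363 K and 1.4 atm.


PV = nRT  (R = 0.08206 L·atm/(mol·K))
V = nRT/P = 5.4×0.08206×363/1.4
= 114.896 L

114.896 L


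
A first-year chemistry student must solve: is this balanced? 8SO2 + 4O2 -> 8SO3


Equation: 8SO2 + 4O2 -> 8SO3
Check atoms: O: 24=24, S: 8=8
Balanced

Yes, balanced


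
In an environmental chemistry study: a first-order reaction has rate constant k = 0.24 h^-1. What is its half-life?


t½ = ln2/k = 0.693147/(0.24 h^-1)
= 2.888 h

2.888 h


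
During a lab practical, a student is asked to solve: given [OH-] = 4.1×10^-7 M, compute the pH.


pOH = -log10([OH-]) = -log10(4.1×10^-7)
= 7 - log10(4.1) = 6.39
pH = 14 - pOH = 14 - 6.39 = 7.61

7.61


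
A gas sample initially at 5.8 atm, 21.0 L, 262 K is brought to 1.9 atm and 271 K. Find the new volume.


P1V1/T1 = P2V2/T2
V2 = P1V1T2/(T1P2)
= 5.8×21.0×271/(262×1.9)
= 66.307 L

66.307 L


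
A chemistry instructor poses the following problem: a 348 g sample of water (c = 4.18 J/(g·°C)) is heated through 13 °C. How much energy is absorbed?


q = mcΔT = 348 × 4.18 × 13
= 18910.32 J

18910.32 J


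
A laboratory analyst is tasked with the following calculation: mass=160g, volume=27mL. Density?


ρ = mass/volume
= 160/27
= 5.926 g/mL

5.926 g/mL


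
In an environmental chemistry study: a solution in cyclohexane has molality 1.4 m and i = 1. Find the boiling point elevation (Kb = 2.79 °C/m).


ΔTb = Kb × m × i
= 2.79 × 1.4 × 1
= 3.906 °C

3.906 °C


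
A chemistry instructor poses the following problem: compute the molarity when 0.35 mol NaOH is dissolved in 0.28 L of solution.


M = n/V = 0.35/0.28 = 1.250 mol/L

1.250 M
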